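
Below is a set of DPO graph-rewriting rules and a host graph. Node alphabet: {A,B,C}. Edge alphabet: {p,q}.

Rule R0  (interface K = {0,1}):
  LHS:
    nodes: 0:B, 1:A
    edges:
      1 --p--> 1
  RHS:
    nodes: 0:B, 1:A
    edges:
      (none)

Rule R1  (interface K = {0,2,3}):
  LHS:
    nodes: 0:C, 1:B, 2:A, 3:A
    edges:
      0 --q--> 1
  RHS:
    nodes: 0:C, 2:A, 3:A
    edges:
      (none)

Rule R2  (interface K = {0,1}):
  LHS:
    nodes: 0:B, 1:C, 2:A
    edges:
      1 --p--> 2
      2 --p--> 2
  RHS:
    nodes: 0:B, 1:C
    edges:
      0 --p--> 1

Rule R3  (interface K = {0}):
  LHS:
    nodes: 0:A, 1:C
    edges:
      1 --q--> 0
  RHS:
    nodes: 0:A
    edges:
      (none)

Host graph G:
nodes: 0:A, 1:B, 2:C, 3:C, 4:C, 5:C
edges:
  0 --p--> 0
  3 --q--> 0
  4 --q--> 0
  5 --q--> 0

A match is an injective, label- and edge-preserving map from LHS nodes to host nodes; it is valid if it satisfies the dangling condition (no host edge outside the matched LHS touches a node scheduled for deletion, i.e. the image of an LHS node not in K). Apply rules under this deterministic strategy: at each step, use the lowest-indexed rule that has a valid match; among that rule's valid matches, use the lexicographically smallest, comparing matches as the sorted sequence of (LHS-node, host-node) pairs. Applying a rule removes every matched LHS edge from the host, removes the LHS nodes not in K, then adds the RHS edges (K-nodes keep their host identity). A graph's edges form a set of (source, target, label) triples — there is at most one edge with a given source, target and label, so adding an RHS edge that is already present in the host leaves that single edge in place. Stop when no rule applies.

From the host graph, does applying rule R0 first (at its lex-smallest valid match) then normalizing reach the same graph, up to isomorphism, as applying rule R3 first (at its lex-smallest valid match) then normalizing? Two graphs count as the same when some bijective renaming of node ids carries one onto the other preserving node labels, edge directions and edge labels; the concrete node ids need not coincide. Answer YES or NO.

branch R0-first: apply at {0↦1, 1↦0} → |E|=3, then 3 more step(s) → NF |V|=3 |E|=0 V={0:A, 1:B, 2:C} E=∅
branch R3-first: apply at {0↦0, 1↦3} → |E|=3, then 3 more step(s) → NF |V|=3 |E|=0 V={0:A, 1:B, 2:C} E=∅
graphs isomorphic (equal up to label-preserving node renaming)

Answer: YES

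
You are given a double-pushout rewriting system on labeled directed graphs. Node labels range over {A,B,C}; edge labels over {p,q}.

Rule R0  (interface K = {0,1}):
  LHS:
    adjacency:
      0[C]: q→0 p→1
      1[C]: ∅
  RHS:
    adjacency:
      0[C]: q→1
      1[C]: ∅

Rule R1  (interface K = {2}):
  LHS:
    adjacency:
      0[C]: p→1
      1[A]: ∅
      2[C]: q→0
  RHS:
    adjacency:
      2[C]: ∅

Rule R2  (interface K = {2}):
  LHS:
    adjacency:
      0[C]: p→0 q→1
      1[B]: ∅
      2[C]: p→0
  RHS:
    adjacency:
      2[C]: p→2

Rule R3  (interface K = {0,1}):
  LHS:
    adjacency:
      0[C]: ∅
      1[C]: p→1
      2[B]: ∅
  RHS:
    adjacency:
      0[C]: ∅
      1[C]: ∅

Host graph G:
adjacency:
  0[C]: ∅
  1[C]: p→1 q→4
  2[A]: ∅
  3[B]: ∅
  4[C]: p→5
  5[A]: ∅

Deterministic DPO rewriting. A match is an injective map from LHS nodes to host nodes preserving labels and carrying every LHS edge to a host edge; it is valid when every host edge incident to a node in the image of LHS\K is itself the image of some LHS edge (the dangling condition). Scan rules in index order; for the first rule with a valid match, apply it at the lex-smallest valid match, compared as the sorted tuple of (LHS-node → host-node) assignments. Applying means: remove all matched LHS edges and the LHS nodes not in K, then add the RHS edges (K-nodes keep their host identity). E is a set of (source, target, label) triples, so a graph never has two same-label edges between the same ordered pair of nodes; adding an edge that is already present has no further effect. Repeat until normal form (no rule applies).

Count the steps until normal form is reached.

Answer: 2

Steps:
initial: |V|=6 |E|=3  E = 1-p->1 1-q->4 4-p->5
step 1: apply R1 at {0↦4, 1↦5, 2↦1}  → |V|=4 |E|=1  E = 1-p->1
step 2: apply R3 at {0↦0, 1↦1, 2↦3}  → |V|=3 |E|=0  E = ∅
halt: no rule applies after step 2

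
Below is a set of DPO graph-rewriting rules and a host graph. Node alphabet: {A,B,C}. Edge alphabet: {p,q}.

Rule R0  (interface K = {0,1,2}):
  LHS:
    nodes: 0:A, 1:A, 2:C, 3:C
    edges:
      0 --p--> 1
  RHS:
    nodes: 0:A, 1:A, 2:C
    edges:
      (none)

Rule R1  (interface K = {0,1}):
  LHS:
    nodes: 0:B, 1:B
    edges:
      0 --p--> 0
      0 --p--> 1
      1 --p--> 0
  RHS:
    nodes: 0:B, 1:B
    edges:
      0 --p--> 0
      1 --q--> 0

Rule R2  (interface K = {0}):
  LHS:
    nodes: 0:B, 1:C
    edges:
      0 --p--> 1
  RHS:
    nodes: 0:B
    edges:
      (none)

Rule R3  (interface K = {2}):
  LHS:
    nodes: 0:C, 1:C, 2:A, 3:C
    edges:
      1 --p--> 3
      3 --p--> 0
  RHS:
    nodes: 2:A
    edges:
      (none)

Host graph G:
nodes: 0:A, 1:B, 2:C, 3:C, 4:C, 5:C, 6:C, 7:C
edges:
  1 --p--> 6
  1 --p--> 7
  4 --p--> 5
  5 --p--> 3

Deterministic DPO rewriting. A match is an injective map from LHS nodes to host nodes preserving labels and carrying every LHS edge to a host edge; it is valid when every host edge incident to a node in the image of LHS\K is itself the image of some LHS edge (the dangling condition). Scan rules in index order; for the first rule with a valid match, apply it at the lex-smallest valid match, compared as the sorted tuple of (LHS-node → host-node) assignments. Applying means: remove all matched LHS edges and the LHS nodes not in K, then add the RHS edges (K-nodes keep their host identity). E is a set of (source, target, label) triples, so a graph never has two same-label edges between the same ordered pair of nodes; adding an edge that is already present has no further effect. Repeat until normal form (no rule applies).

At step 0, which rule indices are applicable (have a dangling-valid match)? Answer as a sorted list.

Answer: [R2,R3]

Rewrite trace:
R0: no valid match — LHS pattern not found
R1: no valid match — LHS pattern not found
R2: 2 valid matches — {0↦1, 1↦6}, {0↦1, 1↦7}
R3: 1 valid match — {0↦3, 1↦4, 2↦0, 3↦5}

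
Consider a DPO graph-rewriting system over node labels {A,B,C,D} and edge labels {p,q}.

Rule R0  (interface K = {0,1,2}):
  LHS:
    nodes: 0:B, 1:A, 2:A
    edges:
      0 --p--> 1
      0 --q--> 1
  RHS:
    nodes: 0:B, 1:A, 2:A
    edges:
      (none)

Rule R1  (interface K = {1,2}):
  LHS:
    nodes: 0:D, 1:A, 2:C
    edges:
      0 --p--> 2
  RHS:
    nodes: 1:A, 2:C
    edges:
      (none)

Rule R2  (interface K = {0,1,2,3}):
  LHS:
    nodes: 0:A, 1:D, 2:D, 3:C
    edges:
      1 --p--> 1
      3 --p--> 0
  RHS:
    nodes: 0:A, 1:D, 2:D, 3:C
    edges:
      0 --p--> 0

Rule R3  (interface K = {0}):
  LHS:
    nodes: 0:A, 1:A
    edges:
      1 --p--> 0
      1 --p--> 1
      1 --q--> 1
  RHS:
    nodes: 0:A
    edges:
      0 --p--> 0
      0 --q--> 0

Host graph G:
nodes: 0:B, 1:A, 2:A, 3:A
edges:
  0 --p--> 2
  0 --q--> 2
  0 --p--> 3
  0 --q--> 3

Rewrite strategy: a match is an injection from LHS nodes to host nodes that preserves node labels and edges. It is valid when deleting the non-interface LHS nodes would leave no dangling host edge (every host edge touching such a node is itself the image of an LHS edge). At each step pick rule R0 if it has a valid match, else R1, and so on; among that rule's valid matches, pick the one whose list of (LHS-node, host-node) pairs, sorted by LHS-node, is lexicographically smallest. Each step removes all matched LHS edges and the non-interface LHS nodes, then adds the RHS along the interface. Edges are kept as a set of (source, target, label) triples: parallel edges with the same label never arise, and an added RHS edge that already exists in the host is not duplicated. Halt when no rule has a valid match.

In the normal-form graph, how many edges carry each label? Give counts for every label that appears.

initial: |V|=4 |E|=4  E = 0-p->2 0-q->2 0-p->3 0-q->3
step 1: apply R0 at {0↦0, 1↦2, 2↦1}  → |V|=4 |E|=2  E = 0-p->3 0-q->3
step 2: apply R0 at {0↦0, 1↦3, 2↦1}  → |V|=4 |E|=0  E = ∅
normal form: no rule applies after step 2
NF edges: []

Answer: (no edges)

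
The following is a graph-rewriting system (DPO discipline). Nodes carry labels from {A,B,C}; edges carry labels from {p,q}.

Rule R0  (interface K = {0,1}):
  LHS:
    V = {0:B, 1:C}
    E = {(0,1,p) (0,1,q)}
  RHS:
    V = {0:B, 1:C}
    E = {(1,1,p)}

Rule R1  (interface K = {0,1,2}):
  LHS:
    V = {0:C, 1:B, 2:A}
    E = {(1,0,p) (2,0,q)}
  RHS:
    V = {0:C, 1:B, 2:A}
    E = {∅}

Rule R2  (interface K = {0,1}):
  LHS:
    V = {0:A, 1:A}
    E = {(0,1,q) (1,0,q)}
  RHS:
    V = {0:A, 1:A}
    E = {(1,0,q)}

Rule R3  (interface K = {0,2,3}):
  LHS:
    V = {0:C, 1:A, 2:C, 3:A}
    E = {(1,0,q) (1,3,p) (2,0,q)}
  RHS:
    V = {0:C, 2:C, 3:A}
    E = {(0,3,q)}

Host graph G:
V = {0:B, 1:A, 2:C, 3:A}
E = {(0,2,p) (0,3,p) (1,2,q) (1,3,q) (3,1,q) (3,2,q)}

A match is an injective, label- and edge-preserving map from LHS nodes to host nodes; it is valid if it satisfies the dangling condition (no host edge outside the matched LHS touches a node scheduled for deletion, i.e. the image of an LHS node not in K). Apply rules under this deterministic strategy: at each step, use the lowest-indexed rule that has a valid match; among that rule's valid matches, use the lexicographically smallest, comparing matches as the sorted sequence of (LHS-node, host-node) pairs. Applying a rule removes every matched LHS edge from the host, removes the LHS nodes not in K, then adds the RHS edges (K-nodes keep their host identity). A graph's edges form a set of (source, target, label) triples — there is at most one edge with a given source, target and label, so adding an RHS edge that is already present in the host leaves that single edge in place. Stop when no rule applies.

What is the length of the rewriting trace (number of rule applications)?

start.  V:4 E:6  edges: 0-p->2 0-p->3 1-q->2 1-q->3 3-q->1 3-q->2
1. fire R1 via {0↦2, 1↦0, 2↦1}  →  V:4 E:4  edges: 0-p->3 1-q->3 3-q->1 3-q->2
2. fire R2 via {0↦1, 1↦3}  →  V:4 E:3  edges: 0-p->3 3-q->1 3-q->2
normal form: no rule applies after step 2

Answer: 2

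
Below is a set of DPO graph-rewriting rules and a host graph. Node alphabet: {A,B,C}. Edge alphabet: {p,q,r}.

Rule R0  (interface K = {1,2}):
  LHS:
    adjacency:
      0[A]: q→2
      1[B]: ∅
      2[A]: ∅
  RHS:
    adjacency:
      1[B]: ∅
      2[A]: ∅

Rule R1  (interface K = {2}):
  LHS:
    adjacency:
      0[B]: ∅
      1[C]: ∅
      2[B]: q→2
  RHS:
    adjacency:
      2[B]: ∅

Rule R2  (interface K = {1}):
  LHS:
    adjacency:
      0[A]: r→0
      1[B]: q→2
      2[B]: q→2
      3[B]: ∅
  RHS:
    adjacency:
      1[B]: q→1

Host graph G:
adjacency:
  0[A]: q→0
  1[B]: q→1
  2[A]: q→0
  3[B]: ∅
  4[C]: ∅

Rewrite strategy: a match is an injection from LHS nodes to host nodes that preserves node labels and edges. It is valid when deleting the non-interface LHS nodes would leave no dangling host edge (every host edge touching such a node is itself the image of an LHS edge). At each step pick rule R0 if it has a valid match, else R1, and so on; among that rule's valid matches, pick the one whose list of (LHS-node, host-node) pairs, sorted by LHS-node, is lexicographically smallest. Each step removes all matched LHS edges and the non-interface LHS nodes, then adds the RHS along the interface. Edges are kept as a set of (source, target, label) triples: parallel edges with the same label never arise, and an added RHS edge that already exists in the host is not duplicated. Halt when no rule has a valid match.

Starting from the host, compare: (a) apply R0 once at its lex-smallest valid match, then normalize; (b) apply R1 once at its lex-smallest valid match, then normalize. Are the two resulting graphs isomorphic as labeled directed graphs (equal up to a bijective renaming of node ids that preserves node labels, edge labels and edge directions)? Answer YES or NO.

Answer: YES

Derivation:
branch R0-first: apply at {0↦2, 1↦1, 2↦0} → |E|=2, then 1 more step(s) → NF |V|=2 |E|=1 V={0:A, 1:B} E=0-q->0
branch R1-first: apply at {0↦3, 1↦4, 2↦1} → |E|=2, then 1 more step(s) → NF |V|=2 |E|=1 V={0:A, 1:B} E=0-q->0
graphs isomorphic (equal up to label-preserving node renaming)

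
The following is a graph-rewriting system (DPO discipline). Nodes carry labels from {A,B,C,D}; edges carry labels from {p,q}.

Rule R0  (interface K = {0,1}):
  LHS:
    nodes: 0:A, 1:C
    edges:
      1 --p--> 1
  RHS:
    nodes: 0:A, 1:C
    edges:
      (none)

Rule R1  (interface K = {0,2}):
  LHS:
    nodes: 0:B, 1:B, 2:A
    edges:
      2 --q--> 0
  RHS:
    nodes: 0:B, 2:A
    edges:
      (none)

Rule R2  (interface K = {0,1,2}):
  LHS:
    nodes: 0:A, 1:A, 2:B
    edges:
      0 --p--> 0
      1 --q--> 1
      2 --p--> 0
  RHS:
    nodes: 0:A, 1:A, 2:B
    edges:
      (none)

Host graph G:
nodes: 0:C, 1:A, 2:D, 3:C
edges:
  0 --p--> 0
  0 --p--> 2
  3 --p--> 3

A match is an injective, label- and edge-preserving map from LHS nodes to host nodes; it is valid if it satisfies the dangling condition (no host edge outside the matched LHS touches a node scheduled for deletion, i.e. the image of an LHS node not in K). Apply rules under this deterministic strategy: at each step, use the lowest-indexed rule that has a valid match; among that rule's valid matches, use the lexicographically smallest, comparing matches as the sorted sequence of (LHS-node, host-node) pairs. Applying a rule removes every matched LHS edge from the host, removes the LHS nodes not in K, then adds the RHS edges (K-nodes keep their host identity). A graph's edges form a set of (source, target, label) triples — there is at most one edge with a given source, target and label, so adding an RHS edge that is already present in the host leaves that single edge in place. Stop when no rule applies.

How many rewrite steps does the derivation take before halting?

[0] host  ⇒  4 nodes, 3 edges  {0-p->0 0-p->2 3-p->3}
[1] R0 @ {0↦1, 1↦0}  ⇒  4 nodes, 2 edges  {0-p->2 3-p->3}
[2] R0 @ {0↦1, 1↦3}  ⇒  4 nodes, 1 edges  {0-p->2}
final graph: no rule applies after step 2

Answer: 2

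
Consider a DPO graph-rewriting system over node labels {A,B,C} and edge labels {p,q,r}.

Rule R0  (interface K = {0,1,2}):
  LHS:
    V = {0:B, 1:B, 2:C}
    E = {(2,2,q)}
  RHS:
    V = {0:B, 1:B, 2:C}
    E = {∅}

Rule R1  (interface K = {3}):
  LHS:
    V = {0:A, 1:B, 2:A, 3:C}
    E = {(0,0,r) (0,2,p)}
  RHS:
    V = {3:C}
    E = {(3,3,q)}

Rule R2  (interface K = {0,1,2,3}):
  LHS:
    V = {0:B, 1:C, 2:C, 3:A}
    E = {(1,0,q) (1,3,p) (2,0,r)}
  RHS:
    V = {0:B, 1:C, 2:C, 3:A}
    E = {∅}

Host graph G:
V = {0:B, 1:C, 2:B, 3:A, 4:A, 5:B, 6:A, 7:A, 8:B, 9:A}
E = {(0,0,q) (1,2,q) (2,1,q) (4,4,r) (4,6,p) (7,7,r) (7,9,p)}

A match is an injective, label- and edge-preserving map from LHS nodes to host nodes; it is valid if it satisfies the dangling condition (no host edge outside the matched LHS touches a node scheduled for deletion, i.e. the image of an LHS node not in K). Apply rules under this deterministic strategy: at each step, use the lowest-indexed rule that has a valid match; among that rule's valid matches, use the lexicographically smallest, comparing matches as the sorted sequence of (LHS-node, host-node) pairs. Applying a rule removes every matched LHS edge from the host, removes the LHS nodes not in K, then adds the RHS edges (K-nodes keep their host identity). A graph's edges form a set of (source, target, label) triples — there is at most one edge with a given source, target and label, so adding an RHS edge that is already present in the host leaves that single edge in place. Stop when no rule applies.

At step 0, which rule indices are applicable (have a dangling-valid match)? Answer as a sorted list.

R0: no valid match — LHS pattern not found
R1: 4 valid matches — {0↦4, 1↦5, 2↦6, 3↦1}, {0↦4, 1↦8, 2↦6, 3↦1}, {0↦7, 1↦5, 2↦9, 3↦1} (+1 more)
R2: no valid match — LHS pattern not found

Answer: [R1]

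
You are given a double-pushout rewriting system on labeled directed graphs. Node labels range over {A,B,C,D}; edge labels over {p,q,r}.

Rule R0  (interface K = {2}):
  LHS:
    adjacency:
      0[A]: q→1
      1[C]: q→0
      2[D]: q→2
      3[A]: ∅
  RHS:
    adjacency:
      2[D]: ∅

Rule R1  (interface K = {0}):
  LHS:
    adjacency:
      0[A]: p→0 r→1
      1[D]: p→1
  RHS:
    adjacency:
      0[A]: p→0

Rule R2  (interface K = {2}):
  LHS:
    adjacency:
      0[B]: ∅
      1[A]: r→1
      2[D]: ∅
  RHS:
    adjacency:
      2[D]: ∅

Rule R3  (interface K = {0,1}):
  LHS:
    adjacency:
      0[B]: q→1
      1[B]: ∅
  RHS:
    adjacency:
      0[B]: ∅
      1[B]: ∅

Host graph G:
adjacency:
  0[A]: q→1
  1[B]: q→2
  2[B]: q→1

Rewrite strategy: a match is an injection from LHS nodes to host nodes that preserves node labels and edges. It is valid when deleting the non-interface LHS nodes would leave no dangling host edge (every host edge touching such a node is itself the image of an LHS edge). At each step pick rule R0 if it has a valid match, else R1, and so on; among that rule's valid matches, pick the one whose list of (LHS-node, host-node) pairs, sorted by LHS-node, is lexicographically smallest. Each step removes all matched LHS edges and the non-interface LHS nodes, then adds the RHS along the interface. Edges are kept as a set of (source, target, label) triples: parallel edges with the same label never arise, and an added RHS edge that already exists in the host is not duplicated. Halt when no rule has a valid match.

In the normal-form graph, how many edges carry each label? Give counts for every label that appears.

Answer: q:1

Rewrite trace:
start.  V:3 E:3  edges: 0-q->1 1-q->2 2-q->1
1. fire R3 via {0↦1, 1↦2}  →  V:3 E:2  edges: 0-q->1 2-q->1
2. fire R3 via {0↦2, 1↦1}  →  V:3 E:1  edges: 0-q->1
normal form: no rule applies after step 2
NF edges: [(0, 1, 'q')]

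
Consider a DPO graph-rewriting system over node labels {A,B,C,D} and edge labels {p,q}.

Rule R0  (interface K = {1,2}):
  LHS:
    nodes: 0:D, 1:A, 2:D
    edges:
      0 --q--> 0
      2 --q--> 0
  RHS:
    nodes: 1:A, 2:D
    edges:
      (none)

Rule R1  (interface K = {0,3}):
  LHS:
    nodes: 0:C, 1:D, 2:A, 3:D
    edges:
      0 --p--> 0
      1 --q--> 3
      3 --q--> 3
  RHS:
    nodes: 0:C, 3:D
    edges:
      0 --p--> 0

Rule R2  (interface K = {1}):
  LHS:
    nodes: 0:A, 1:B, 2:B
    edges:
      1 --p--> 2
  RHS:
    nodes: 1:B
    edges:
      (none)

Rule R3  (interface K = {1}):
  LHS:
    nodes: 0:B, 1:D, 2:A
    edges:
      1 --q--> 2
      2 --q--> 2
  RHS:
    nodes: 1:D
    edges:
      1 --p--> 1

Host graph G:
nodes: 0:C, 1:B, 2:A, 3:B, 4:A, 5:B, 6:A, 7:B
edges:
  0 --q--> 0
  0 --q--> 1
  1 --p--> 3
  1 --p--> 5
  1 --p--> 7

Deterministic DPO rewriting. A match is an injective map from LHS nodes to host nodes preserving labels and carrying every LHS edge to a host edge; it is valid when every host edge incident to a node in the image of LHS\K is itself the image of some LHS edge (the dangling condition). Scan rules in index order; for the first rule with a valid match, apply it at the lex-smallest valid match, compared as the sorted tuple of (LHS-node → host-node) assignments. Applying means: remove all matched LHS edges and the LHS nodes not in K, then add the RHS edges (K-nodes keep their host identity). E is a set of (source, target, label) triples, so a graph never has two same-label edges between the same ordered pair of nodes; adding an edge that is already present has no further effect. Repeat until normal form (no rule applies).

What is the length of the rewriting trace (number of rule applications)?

Answer: 3

Steps:
[0] host  ⇒  8 nodes, 5 edges  {0-q->0 0-q->1 1-p->3 1-p->5 1-p->7}
[1] R2 @ {0↦2, 1↦1, 2↦3}  ⇒  6 nodes, 4 edges  {0-q->0 0-q->1 1-p->5 1-p->7}
[2] R2 @ {0↦4, 1↦1, 2↦5}  ⇒  4 nodes, 3 edges  {0-q->0 0-q->1 1-p->7}
[3] R2 @ {0↦6, 1↦1, 2↦7}  ⇒  2 nodes, 2 edges  {0-q->0 0-q->1}
halt: no rule applies after step 3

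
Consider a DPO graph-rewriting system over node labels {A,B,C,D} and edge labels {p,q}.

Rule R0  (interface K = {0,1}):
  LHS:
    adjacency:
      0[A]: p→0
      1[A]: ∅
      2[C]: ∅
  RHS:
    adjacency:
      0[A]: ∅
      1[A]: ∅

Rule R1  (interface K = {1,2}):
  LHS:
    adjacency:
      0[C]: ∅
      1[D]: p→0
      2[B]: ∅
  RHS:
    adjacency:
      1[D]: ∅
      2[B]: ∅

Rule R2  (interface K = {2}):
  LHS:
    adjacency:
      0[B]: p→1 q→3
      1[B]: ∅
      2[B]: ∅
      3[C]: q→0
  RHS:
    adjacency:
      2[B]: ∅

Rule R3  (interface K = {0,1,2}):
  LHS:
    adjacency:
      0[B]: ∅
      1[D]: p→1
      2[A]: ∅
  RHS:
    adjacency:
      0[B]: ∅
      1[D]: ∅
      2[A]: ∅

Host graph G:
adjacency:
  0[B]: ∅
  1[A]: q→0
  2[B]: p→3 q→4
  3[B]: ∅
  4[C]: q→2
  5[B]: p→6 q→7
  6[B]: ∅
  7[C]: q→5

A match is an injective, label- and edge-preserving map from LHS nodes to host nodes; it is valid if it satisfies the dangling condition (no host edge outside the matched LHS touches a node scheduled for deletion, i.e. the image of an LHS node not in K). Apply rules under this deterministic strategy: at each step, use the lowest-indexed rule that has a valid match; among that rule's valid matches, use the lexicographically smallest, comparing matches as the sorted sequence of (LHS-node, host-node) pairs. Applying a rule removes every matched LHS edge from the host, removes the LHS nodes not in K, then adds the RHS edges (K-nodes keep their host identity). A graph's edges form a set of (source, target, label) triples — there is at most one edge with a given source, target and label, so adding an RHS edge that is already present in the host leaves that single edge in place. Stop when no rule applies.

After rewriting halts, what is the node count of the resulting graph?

Answer: 2

Steps:
initial: |V|=8 |E|=7  E = 1-q->0 2-p->3 2-q->4 4-q->2 5-p->6 5-q->7 7-q->5
step 1: apply R2 at {0↦2, 1↦3, 2↦0, 3↦4}  → |V|=5 |E|=4  E = 1-q->0 5-p->6 5-q->7 7-q->5
step 2: apply R2 at {0↦5, 1↦6, 2↦0, 3↦7}  → |V|=2 |E|=1  E = 1-q->0
halt: no rule applies after step 2
NF nodes: {0:B, 1:A}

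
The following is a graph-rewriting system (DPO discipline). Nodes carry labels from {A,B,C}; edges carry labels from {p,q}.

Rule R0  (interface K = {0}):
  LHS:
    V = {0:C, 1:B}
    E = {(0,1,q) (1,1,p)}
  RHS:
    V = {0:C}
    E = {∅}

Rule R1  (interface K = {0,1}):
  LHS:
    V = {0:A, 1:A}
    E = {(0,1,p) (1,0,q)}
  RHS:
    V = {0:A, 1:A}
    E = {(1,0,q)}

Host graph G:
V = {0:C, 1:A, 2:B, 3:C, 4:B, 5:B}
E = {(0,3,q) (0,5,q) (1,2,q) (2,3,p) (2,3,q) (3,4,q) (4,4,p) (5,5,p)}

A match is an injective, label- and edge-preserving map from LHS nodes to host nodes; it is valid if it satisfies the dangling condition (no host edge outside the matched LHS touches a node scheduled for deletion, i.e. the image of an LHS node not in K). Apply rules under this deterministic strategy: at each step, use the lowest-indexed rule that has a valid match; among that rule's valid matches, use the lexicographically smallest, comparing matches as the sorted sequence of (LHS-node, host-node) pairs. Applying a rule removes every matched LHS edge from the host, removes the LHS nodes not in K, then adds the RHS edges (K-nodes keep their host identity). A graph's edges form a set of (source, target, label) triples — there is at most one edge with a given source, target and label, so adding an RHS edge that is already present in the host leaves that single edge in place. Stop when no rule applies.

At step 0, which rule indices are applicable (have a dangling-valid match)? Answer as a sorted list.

Answer: [R0]

Derivation:
R0: 2 valid matches — {0↦0, 1↦5}, {0↦3, 1↦4}
R1: no valid match — LHS pattern not found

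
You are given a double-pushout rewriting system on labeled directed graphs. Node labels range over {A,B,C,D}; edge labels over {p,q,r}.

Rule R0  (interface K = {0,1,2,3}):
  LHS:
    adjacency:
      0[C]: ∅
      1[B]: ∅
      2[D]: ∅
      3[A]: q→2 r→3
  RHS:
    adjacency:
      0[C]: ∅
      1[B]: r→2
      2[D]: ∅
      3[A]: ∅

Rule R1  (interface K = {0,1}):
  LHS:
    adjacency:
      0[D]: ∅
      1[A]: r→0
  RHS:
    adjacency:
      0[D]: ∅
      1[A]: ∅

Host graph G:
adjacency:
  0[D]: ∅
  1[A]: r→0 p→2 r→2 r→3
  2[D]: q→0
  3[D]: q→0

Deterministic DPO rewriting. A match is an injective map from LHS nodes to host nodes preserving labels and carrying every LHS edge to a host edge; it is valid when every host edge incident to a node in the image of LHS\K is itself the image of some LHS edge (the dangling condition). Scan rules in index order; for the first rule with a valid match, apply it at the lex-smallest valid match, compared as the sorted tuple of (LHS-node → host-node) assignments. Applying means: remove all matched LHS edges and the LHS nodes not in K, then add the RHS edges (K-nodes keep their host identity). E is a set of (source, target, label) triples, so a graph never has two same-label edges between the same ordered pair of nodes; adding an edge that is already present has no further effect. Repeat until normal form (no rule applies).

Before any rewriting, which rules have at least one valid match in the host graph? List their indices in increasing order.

R0: no valid match — LHS pattern not found
R1: 3 valid matches — {0↦0, 1↦1}, {0↦2, 1↦1}, {0↦3, 1↦1}

Answer: [R1]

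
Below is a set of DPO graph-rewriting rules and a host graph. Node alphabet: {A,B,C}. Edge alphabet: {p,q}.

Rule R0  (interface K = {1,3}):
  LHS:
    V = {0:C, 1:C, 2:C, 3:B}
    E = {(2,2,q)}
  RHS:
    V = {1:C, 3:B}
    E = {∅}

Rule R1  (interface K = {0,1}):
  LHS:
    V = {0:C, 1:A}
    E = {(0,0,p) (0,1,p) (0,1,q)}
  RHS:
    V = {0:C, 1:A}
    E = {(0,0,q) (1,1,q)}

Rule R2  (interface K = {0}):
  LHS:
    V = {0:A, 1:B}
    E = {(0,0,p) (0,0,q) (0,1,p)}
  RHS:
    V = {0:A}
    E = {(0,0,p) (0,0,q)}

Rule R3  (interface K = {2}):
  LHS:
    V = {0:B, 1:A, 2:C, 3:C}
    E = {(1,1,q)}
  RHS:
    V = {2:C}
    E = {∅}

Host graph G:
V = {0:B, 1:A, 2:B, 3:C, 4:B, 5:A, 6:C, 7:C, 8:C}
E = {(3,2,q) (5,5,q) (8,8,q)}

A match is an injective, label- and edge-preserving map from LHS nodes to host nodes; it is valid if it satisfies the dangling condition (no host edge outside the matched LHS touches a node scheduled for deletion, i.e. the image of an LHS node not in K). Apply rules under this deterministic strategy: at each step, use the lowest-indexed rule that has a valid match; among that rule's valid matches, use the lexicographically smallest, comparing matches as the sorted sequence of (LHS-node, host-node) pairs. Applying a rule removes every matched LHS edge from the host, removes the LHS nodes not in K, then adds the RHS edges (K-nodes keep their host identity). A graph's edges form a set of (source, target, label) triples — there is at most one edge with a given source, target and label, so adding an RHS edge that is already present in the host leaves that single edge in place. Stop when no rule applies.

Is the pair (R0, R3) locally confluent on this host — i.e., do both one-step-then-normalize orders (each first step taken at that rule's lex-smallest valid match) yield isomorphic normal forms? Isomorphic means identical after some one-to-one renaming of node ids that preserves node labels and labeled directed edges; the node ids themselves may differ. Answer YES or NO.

branch R0-first: apply at {0↦6, 1↦3, 2↦8, 3↦0} → |E|=2, then 1 more step(s) → NF |V|=4 |E|=1 V={1:A, 2:B, 3:C, 4:B} E=3-q->2
branch R3-first: apply at {0↦0, 1↦5, 2↦3, 3↦6} → |E|=2, then 1 more step(s) → NF |V|=4 |E|=1 V={1:A, 2:B, 3:C, 4:B} E=3-q->2
graphs isomorphic (equal up to label-preserving node renaming)

Answer: YES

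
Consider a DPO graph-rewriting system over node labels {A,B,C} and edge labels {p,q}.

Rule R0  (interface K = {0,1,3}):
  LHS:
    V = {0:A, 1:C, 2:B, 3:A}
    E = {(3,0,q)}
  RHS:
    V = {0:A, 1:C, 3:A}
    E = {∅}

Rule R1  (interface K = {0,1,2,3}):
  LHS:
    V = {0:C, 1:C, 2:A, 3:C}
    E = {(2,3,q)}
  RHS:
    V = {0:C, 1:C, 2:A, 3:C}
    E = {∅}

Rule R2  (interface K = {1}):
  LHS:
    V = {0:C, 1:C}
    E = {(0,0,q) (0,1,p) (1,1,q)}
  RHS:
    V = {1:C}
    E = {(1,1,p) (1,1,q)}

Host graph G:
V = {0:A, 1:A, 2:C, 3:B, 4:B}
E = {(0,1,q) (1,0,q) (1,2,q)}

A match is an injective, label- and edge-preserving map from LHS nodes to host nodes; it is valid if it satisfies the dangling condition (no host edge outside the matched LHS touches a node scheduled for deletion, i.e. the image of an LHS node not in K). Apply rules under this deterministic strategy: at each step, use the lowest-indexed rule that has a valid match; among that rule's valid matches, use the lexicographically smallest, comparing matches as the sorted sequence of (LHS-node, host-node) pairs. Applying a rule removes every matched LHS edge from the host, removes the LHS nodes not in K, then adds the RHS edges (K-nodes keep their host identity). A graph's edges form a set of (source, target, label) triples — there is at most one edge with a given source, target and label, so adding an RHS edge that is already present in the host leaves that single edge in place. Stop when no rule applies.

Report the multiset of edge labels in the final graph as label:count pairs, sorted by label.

[0] host  ⇒  5 nodes, 3 edges  {0-q->1 1-q->0 1-q->2}
[1] R0 @ {0↦0, 1↦2, 2↦3, 3↦1}  ⇒  4 nodes, 2 edges  {0-q->1 1-q->2}
[2] R0 @ {0↦1, 1↦2, 2↦4, 3↦0}  ⇒  3 nodes, 1 edges  {1-q->2}
halt: no rule applies after step 2
NF edges: [(1, 2, 'q')]

Answer: q:1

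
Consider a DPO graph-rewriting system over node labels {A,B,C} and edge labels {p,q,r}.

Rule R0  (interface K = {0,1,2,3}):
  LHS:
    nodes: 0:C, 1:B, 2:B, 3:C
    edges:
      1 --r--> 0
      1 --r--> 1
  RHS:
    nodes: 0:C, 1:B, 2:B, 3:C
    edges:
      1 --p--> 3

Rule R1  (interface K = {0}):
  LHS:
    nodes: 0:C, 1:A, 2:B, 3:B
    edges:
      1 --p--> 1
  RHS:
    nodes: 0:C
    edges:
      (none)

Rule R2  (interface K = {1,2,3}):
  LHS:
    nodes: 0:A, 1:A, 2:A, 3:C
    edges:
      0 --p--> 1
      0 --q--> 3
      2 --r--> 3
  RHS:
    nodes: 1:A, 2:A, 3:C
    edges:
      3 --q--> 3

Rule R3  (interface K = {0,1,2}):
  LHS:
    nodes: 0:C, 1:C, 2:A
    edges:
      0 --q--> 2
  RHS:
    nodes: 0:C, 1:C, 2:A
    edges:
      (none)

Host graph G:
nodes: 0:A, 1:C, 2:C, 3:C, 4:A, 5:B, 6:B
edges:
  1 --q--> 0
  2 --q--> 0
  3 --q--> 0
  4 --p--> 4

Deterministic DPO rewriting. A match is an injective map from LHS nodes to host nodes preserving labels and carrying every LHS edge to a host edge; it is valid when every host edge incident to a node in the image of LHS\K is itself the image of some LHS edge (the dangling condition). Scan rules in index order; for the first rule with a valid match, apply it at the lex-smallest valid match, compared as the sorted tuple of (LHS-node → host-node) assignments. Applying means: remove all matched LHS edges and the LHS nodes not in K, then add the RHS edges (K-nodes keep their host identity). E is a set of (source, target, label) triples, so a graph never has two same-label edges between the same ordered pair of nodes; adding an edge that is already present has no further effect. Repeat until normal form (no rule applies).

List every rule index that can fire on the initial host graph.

Answer: [R1,R3]

Rewrite trace:
R0: no valid match — LHS pattern not found
R1: 6 valid matches — {0↦1, 1↦4, 2↦5, 3↦6}, {0↦1, 1↦4, 2↦6, 3↦5}, {0↦2, 1↦4, 2↦5, 3↦6} (+3 more)
R2: no valid match — LHS pattern not found
R3: 6 valid matches — {0↦1, 1↦2, 2↦0}, {0↦1, 1↦3, 2↦0}, {0↦2, 1↦1, 2↦0} (+3 more)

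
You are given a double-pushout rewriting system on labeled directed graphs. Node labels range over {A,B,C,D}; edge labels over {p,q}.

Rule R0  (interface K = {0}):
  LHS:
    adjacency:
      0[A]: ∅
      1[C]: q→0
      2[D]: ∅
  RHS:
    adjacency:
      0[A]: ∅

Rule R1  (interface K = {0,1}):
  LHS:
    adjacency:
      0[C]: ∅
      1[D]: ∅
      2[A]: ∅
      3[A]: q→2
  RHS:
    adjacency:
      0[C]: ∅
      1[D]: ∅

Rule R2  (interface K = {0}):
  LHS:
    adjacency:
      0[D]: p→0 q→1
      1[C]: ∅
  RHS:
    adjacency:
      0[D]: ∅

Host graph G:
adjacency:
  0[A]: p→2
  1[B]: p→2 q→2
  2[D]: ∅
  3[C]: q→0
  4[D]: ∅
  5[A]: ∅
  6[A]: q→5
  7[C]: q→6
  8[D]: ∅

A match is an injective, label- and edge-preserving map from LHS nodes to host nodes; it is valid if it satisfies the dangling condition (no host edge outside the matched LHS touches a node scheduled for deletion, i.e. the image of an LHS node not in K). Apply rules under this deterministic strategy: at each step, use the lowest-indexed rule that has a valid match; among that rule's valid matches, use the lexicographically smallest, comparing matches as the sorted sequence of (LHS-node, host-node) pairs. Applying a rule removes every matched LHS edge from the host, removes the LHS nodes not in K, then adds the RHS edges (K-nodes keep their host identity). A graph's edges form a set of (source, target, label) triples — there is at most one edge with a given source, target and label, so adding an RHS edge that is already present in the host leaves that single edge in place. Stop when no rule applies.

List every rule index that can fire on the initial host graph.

Answer: [R0]

Derivation:
R0: 4 valid matches — {0↦0, 1↦3, 2↦4}, {0↦0, 1↦3, 2↦8}, {0↦6, 1↦7, 2↦4} (+1 more)
R1: no valid match — 6 raw matches, all fail dangling condition
R2: no valid match — LHS pattern not found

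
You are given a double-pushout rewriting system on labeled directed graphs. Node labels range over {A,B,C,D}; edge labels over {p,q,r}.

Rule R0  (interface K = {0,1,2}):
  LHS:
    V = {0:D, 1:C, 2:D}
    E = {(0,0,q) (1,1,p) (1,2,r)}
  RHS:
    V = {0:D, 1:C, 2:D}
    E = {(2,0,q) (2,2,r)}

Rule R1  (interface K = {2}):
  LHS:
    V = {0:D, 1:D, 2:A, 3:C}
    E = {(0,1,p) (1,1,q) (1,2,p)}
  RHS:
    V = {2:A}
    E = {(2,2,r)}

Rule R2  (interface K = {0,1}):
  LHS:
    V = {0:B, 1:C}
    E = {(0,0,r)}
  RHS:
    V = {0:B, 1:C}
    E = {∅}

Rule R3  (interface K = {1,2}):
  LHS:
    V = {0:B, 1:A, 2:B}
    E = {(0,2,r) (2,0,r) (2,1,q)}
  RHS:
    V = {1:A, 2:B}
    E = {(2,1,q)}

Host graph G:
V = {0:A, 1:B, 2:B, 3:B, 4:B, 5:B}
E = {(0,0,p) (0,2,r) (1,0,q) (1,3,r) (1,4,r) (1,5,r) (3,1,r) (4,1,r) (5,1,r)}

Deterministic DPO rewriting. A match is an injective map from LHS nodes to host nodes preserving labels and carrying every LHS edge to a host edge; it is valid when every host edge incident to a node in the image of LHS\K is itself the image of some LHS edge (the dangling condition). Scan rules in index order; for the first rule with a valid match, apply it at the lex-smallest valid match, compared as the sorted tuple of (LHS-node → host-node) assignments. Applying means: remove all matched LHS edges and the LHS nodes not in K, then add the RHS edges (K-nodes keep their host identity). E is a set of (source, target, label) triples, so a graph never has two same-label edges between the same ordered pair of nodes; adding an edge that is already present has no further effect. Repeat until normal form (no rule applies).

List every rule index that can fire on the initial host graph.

R0: no valid match — LHS pattern not found
R1: no valid match — LHS pattern not found
R2: no valid match — LHS pattern not found
R3: 3 valid matches — {0↦3, 1↦0, 2↦1}, {0↦4, 1↦0, 2↦1}, {0↦5, 1↦0, 2↦1}

Answer: [R3]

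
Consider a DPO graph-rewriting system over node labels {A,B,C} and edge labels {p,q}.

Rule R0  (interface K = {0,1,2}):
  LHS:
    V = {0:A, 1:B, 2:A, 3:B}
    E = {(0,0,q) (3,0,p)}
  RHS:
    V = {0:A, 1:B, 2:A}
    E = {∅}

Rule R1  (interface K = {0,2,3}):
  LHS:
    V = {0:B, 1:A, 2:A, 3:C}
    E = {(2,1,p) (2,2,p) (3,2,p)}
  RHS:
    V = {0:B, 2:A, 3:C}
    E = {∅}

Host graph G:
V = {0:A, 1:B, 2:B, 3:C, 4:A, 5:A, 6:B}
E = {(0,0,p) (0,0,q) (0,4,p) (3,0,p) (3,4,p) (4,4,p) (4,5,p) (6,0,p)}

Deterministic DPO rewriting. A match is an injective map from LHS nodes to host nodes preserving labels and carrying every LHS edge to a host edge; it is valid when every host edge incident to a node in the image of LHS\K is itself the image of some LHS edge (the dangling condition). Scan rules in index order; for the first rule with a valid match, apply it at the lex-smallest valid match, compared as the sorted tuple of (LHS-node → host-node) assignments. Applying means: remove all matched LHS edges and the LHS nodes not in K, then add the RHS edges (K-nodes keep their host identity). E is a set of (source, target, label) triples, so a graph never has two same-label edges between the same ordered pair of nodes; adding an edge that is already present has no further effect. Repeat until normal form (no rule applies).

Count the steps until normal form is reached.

Answer: 3

Derivation:
[0] host  ⇒  7 nodes, 8 edges  {0-p->0 0-q->0 0-p->4 3-p->0 3-p->4 4-p->4 4-p->5 6-p->0}
[1] R0 @ {0↦0, 1↦1, 2↦4, 3↦6}  ⇒  6 nodes, 6 edges  {0-p->0 0-p->4 3-p->0 3-p->4 4-p->4 4-p->5}
[2] R1 @ {0↦1, 1↦5, 2↦4, 3↦3}  ⇒  5 nodes, 3 edges  {0-p->0 0-p->4 3-p->0}
[3] R1 @ {0↦1, 1↦4, 2↦0, 3↦3}  ⇒  4 nodes, 0 edges  {∅}
halt: no rule applies after step 3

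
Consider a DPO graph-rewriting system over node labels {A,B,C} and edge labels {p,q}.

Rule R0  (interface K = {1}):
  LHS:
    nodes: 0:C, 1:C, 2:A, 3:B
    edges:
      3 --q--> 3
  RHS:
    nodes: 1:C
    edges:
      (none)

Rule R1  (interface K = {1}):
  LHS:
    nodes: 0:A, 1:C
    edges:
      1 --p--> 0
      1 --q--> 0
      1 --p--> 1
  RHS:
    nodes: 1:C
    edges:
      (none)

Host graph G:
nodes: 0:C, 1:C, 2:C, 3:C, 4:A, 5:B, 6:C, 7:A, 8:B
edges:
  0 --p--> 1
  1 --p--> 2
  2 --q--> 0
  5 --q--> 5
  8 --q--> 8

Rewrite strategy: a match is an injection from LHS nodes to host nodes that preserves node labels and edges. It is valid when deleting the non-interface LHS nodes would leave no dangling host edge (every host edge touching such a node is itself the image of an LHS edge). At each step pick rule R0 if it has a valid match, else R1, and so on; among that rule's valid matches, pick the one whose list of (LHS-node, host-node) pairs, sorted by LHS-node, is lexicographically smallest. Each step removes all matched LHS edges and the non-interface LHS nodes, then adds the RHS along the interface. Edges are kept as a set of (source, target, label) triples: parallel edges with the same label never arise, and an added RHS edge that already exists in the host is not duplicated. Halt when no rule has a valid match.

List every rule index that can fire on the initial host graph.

Answer: [R0]

Steps:
R0: 32 valid matches — {0↦3, 1↦0, 2↦4, 3↦5}, {0↦3, 1↦0, 2↦4, 3↦8}, {0↦3, 1↦0, 2↦7, 3↦5} (+29 more)
R1: no valid match — LHS pattern not found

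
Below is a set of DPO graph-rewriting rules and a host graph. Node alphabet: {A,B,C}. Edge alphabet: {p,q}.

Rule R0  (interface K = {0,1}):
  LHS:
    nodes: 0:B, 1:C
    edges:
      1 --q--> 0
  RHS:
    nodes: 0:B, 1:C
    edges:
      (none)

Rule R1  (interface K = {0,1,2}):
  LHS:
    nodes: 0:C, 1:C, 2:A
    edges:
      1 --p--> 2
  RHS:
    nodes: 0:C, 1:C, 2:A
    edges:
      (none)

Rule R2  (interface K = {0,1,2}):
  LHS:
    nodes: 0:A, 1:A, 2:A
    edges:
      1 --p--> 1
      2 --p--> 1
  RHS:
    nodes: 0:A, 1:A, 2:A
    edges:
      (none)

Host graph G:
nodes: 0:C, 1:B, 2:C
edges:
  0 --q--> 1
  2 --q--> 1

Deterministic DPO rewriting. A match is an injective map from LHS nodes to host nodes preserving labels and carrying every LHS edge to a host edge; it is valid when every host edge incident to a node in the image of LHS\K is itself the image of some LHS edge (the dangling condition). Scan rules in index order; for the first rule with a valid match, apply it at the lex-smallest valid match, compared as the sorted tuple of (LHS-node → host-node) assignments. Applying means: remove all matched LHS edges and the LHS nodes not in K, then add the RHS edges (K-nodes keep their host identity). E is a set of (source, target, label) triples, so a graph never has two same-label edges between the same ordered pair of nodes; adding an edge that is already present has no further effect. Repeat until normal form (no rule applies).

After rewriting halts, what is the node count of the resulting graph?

Answer: 3

Rewrite trace:
[0] host  ⇒  3 nodes, 2 edges  {0-q->1 2-q->1}
[1] R0 @ {0↦1, 1↦0}  ⇒  3 nodes, 1 edges  {2-q->1}
[2] R0 @ {0↦1, 1↦2}  ⇒  3 nodes, 0 edges  {∅}
halt: no rule applies after step 2
NF nodes: {0:C, 1:B, 2:C}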